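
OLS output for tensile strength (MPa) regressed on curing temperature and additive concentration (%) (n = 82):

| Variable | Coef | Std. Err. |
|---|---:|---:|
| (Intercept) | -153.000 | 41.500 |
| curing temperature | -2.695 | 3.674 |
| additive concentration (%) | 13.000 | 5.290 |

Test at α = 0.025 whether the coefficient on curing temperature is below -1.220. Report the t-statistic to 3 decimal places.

t = -0.401

Read off: b = -2.695, SE = 3.674 for curing temperature.
H₀: β₁ = -1.220 vs H₁: β₁ < -1.220.
t = (-2.695 − (-1.220)) / 3.674 = -0.401.
df = n − k − 1 = 82 − 2 − 1 = 79.
One-sided p ≈ 0.3446, which is ≥ 0.025, so fail to reject H₀.
The data do not give significant evidence that the true slope on curing temperature is below -1.220 MPa per unit, holding the other predictors fixed.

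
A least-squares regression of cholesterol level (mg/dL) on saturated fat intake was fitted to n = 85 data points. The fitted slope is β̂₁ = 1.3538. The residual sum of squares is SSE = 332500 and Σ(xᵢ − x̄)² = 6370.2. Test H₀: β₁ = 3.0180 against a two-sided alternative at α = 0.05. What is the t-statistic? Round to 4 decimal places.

t = -2.0986

MSE = SSE/(n − 2) = 332500/83 = 4006.02.
SE(β̂₁) = √(MSE/Sₓₓ) = √(4006.02/6370.2) = 0.793013.
t = (1.3538 − 3.0180) / 0.793013 = -2.0986.
df = n − 2 = 83.
Two-sided p ≈ 0.0389, which is < 0.05, so reject H₀.
There is evidence that the true slope on saturated fat intake differs from 3.0180 mg/dL per unit.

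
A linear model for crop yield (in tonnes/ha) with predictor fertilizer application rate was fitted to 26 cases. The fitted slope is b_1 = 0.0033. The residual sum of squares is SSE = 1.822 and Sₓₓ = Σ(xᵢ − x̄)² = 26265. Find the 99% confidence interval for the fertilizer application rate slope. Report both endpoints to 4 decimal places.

MSE = SSE/(n − 2) = 1.822/24 = 0.0759167.
SE(b_1) = √(MSE/Sₓₓ) = √(0.0759167/26265) = 0.00170012.
df = n − 2 = 24.
t* = t_{0.005, 24} = 2.79694.
Margin = t* × SE = 2.79694 × 0.00170012 = 0.004755.
CI: 0.0033 ± 0.004755 → (-0.0015, 0.0081).
With 99% confidence, each one-unit increase in fertilizer application rate is associated with a change of between -0.0015 and 0.0081 tonnes/ha in crop yield.

(-0.0015, 0.0081)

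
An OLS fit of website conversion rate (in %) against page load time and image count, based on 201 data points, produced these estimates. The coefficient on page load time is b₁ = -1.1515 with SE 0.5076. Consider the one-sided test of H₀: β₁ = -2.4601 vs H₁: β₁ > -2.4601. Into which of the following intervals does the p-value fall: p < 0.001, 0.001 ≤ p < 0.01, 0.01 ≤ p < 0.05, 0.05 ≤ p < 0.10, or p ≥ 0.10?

0.001 ≤ p < 0.01

t = (-1.1515 − (-2.4601)) / 0.5076 = 2.578.
df = n − k − 1 = 201 − 2 − 1 = 198.
One-sided p = P(T_{198} > t) ≈ 0.0053.
So 0.001 ≤ p < 0.01.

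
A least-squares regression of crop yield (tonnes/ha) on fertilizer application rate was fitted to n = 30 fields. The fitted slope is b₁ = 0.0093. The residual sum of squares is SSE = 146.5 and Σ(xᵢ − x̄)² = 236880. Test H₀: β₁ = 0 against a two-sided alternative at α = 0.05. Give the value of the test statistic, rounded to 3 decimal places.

t = 1.979

MSE = SSE/(n − 2) = 146.5/28 = 5.23214.
SE(b₁) = √(MSE/Sₓₓ) = √(5.23214/236880) = 0.00469976.
t = 0.0093 / 0.00469976 = 1.979.
df = n − 2 = 28.
Two-sided p ≈ 0.0577, which is ≥ 0.05, so fail to reject H₀.
The data do not give significant evidence of an association between fertilizer application rate and crop yield.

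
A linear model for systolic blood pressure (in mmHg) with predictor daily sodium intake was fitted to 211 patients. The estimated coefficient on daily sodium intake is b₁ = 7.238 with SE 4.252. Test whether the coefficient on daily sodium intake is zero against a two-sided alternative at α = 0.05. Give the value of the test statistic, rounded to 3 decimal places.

H₀: β₁ = 0 vs H₁: β₁ ≠ 0.
t = (b₁ − β₁⁰)/SE = 7.238 / 4.252 = 1.702.
df = n − 2 = 211 − 2 = 209.
Two-sided p ≈ 0.0902, which is ≥ 0.05, so fail to reject H₀.
The data do not give significant evidence of an association between daily sodium intake and systolic blood pressure.

t = 1.702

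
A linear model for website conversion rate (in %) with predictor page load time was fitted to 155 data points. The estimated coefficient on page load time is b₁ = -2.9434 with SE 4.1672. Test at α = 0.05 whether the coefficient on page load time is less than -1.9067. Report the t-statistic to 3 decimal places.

H₀: β₁ = -1.9067 vs H₁: β₁ < -1.9067.
t = (b₁ − β₁⁰)/SE = (-2.9434 − (-1.9067)) / 4.1672 = -0.249.
df = n − 2 = 155 − 2 = 153.
One-sided p ≈ 0.4019, which is ≥ 0.05, so fail to reject H₀.
The data do not give significant evidence that the true slope on page load time is below -1.9067 % per unit.

t = -0.249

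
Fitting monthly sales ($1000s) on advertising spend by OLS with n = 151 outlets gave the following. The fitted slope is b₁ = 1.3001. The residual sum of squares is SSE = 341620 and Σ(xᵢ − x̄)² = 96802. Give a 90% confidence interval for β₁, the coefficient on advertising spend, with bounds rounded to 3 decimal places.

(1.045, 1.555)

MSE = SSE/(n − 2) = 341620/149 = 2292.75.
SE(b₁) = √(MSE/Sₓₓ) = √(2292.75/96802) = 0.153899.
df = n − 2 = 149.
t* = t_{0.05, 149} = 1.655145.
Margin = t* × SE = 1.655145 × 0.153899 = 0.25473.
CI: 1.3001 ± 0.25473 → (1.045, 1.555).
With 90% confidence, each one-unit increase in advertising spend is associated with a change of between 1.045 and 1.555 $1000s in monthly sales.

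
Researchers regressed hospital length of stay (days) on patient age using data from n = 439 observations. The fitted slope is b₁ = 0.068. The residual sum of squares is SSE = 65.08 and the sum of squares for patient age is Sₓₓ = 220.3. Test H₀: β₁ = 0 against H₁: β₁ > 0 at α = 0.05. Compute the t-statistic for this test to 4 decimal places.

t = 2.6154

MSE = SSE/(n − 2) = 65.08/437 = 0.148924.
SE(b₁) = √(MSE/Sₓₓ) = √(0.148924/220.3) = 0.0260001.
t = 0.068 / 0.0260001 = 2.6154.
df = n − 2 = 437.
One-sided p ≈ 0.0046, which is < 0.05, so reject H₀.
There is evidence that the true slope on patient age is positive.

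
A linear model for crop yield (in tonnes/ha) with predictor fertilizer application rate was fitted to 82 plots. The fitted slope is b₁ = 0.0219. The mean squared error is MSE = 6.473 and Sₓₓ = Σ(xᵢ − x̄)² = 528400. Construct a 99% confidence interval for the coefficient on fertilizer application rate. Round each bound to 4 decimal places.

(0.0127, 0.0311)

SE(b₁) = √(MSE/Sₓₓ) = √(6.473/528400) = 0.00350003.
df = n − 2 = 80.
t* = t_{0.005, 80} = 2.638691.
Margin = t* × SE = 2.638691 × 0.00350003 = 0.009235.
CI: 0.0219 ± 0.009235 → (0.0127, 0.0311).
With 99% confidence, each one-unit increase in fertilizer application rate is associated with a change of between 0.0127 and 0.0311 tonnes/ha in crop yield.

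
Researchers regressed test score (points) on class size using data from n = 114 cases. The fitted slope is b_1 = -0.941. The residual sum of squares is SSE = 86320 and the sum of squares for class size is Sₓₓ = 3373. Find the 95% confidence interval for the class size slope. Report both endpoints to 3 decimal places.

(-1.888, 0.006)

MSE = SSE/(n − 2) = 86320/112 = 770.714.
SE(b_1) = √(MSE/Sₓₓ) = √(770.714/3373) = 0.478012.
df = n − 2 = 112.
t* = t_{0.025, 112} = 1.981372.
Margin = t* × SE = 1.981372 × 0.478012 = 0.94712.
CI: -0.941 ± 0.94712 → (-1.888, 0.006).
With 95% confidence, each one-unit increase in class size is associated with a change of between -1.888 and 0.006 points in test score.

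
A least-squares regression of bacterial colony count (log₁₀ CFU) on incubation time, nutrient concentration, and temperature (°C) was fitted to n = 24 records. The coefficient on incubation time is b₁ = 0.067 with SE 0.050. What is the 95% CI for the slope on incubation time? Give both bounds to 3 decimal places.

(-0.037, 0.171)

df = n − k − 1 = 24 − 3 − 1 = 20.
t* = t_{0.025, 20} = 2.085963.
Margin = t* × SE = 2.085963 × 0.050 = 0.10430.
CI: 0.067 ± 0.10430 → (-0.037, 0.171).
With 95% confidence, each one-unit increase in incubation time is associated with a change of between -0.037 and 0.171 log₁₀ CFU in bacterial colony count, holding the other predictors fixed.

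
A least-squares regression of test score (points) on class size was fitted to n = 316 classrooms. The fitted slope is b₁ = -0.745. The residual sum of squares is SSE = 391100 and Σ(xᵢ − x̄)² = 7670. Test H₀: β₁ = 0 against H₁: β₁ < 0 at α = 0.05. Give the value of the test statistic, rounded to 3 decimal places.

MSE = SSE/(n − 2) = 391100/314 = 1245.54.
SE(b₁) = √(MSE/Sₓₓ) = √(1245.54/7670) = 0.402978.
t = -0.745 / 0.402978 = -1.849.
df = n − 2 = 314.
One-sided p ≈ 0.0327, which is < 0.05, so reject H₀.
There is evidence that the true slope on class size is negative.

t = -1.849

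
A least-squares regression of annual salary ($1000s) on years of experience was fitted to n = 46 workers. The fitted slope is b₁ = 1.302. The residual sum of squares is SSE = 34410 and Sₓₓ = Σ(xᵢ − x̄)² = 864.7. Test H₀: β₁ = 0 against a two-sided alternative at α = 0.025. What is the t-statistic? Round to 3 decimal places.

MSE = SSE/(n − 2) = 34410/44 = 782.045.
SE(b₁) = √(MSE/Sₓₓ) = √(782.045/864.7) = 0.951006.
t = 1.302 / 0.951006 = 1.369.
df = n − 2 = 44.
Two-sided p ≈ 0.1779, which is ≥ 0.025, so fail to reject H₀.
The data do not give significant evidence of an association between years of experience and annual salary.

t = 1.369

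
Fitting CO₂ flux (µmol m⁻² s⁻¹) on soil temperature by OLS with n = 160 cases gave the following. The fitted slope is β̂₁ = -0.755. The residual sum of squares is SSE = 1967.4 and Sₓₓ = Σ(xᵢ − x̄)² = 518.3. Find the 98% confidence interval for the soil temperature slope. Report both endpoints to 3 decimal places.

(-1.119, -0.391)

MSE = SSE/(n − 2) = 1967.4/158 = 12.4519.
SE(β̂₁) = √(MSE/Sₓₓ) = √(12.4519/518.3) = 0.154998.
df = n − 2 = 158.
t* = t_{0.01, 158} = 2.35018.
Margin = t* × SE = 2.35018 × 0.154998 = 0.36427.
CI: -0.755 ± 0.36427 → (-1.119, -0.391).
With 98% confidence, each one-unit increase in soil temperature is associated with a change of between -1.119 and -0.391 µmol m⁻² s⁻¹ in CO₂ flux.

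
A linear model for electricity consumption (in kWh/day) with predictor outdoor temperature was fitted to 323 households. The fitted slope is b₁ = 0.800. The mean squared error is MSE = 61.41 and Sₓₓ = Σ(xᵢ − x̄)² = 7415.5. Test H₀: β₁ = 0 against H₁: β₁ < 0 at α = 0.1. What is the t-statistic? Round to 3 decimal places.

t = 8.791

SE(b₁) = √(MSE/Sₓₓ) = √(61.41/7415.5) = 0.0910017.
t = 0.800 / 0.0910017 = 8.791.
df = n − 2 = 321.
One-sided p ≈ 1.0000, which is ≥ 0.1, so fail to reject H₀.
The data do not give significant evidence that the true slope on outdoor temperature is negative.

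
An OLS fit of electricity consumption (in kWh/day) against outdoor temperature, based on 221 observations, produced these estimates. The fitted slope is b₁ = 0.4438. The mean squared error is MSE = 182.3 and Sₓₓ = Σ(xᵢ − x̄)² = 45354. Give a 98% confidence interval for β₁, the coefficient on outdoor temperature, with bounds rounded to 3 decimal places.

SE(b₁) = √(MSE/Sₓₓ) = √(182.3/45354) = 0.0633995.
df = n − 2 = 219.
t* = t_{0.01, 219} = 2.343496.
Margin = t* × SE = 2.343496 × 0.0633995 = 0.14858.
CI: 0.4438 ± 0.14858 → (0.295, 0.592).
With 98% confidence, each one-unit increase in outdoor temperature is associated with a change of between 0.295 and 0.592 kWh/day in electricity consumption.

(0.295, 0.592)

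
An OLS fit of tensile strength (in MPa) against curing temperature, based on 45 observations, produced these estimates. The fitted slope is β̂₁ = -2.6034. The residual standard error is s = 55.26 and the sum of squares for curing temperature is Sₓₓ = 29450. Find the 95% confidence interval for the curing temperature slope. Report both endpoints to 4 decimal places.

(-3.2528, -1.9540)

SE(β̂₁) = s/√Sₓₓ = 55.26/√29450 = 0.322009.
df = n − 2 = 43.
t* = t_{0.025, 43} = 2.016692.
Margin = t* × SE = 2.016692 × 0.322009 = 0.649393.
CI: -2.6034 ± 0.649393 → (-3.2528, -1.9540).
With 95% confidence, each one-unit increase in curing temperature is associated with a change of between -3.2528 and -1.9540 MPa in tensile strength.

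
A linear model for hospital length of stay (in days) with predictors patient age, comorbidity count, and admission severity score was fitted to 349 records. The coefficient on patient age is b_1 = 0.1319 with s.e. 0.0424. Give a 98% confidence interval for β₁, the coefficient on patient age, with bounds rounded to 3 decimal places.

(0.033, 0.231)

df = n − k − 1 = 349 − 3 − 1 = 345.
t* = t_{0.01, 345} = 2.337205.
Margin = t* × SE = 2.337205 × 0.0424 = 0.09910.
CI: 0.1319 ± 0.09910 → (0.033, 0.231).
With 98% confidence, each one-unit increase in patient age is associated with a change of between 0.033 and 0.231 days in hospital length of stay, holding the other predictors fixed.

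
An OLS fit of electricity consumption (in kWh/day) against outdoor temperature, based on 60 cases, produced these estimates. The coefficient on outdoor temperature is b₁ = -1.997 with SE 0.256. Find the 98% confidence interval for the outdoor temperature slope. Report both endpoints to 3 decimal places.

df = n − 2 = 60 − 2 = 58.
t* = t_{0.01, 58} = 2.392377.
Margin = t* × SE = 2.392377 × 0.256 = 0.61245.
CI: -1.997 ± 0.61245 → (-2.609, -1.385).
With 98% confidence, each one-unit increase in outdoor temperature is associated with a change of between -2.609 and -1.385 kWh/day in electricity consumption.

(-2.609, -1.385)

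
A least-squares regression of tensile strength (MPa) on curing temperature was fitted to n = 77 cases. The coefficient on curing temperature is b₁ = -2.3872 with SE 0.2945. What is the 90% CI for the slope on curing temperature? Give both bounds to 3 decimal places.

df = n − 2 = 77 − 2 = 75.
t* = t_{0.05, 75} = 1.665425.
Margin = t* × SE = 1.665425 × 0.2945 = 0.49047.
CI: -2.3872 ± 0.49047 → (-2.878, -1.897).
With 90% confidence, each one-unit increase in curing temperature is associated with a change of between -2.878 and -1.897 MPa in tensile strength.

(-2.878, -1.897)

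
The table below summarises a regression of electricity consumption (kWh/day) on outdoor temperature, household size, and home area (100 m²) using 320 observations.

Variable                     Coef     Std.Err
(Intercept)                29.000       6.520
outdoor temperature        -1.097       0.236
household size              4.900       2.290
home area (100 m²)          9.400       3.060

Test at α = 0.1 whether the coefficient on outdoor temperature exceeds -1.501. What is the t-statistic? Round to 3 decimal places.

t = 1.712

Read off: b = -1.097, SE = 0.236 for outdoor temperature.
H₀: β₁ = -1.501 vs H₁: β₁ > -1.501.
t = (-1.097 − (-1.501)) / 0.236 = 1.712.
df = n − k − 1 = 320 − 3 − 1 = 316.
One-sided p ≈ 0.0440, which is < 0.1, so reject H₀.
There is evidence that the true slope on outdoor temperature exceeds -1.501 kWh/day per unit, holding the other predictors fixed.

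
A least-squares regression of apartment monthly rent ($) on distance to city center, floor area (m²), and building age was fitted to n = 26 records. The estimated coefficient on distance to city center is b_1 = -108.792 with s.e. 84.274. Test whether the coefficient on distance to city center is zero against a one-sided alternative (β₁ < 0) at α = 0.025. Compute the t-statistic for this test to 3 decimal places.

t = -1.291

H₀: β₁ = 0 vs H₁: β₁ < 0.
t = (b_1 − β₁⁰)/SE = -108.792 / 84.274 = -1.291.
df = n − k − 1 = 26 − 3 − 1 = 22.
One-sided p ≈ 0.1051, which is ≥ 0.025, so fail to reject H₀.
The data do not give significant evidence that the true slope on distance to city center is negative, holding the other predictors fixed.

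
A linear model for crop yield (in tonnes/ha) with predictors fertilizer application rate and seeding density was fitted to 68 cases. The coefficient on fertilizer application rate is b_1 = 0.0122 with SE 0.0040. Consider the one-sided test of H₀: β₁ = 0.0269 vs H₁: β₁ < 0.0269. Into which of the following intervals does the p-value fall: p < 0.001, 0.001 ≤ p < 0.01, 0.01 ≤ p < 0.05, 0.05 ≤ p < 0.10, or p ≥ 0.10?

p < 0.001

t = (0.0122 − 0.0269) / 0.0040 = -3.675.
df = n − k − 1 = 68 − 2 − 1 = 65.
One-sided p = P(T_{65} < t) ≈ 0.0002.
So p < 0.001.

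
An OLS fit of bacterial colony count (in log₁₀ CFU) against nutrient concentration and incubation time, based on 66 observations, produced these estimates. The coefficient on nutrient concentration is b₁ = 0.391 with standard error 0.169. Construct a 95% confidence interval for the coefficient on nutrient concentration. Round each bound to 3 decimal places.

df = n − k − 1 = 66 − 2 − 1 = 63.
t* = t_{0.025, 63} = 1.998341.
Margin = t* × SE = 1.998341 × 0.169 = 0.33772.
CI: 0.391 ± 0.33772 → (0.053, 0.729).
With 95% confidence, each one-unit increase in nutrient concentration is associated with a change of between 0.053 and 0.729 log₁₀ CFU in bacterial colony count, holding the other predictors fixed.

(0.053, 0.729)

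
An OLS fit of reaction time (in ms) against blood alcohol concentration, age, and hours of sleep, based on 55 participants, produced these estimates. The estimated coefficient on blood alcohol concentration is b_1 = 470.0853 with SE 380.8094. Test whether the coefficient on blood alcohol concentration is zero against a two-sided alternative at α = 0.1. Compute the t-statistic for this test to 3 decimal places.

t = 1.234

H₀: β₁ = 0 vs H₁: β₁ ≠ 0.
t = (b_1 − β₁⁰)/SE = 470.0853 / 380.8094 = 1.234.
df = n − k − 1 = 55 − 3 − 1 = 51.
Two-sided p ≈ 0.2227, which is ≥ 0.1, so fail to reject H₀.
The data do not give significant evidence of an association between blood alcohol concentration and reaction time, after adjusting for the other predictors.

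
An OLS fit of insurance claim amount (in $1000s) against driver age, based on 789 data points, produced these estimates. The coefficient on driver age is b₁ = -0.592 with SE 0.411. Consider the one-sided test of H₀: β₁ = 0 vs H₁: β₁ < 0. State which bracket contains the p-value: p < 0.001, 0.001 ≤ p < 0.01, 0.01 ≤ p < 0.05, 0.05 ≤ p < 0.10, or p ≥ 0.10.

0.05 ≤ p < 0.10

t = -0.592 / 0.411 = -1.440.
df = n − 2 = 789 − 2 = 787.
One-sided p = P(T_{787} < t) ≈ 0.0751.
So 0.05 ≤ p < 0.10.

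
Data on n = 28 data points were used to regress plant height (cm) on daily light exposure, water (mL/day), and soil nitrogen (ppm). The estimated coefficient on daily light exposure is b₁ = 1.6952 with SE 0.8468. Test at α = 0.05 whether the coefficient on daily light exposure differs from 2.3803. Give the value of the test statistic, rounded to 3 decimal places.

t = -0.809

H₀: β₁ = 2.3803 vs H₁: β₁ ≠ 2.3803.
t = (b₁ − β₁⁰)/SE = (1.6952 − 2.3803) / 0.8468 = -0.809.
df = n − k − 1 = 28 − 3 − 1 = 24.
Two-sided p ≈ 0.4264, which is ≥ 0.05, so fail to reject H₀.
The data are consistent with a true slope of 2.3803 cm per unit of daily light exposure, holding the other predictors fixed.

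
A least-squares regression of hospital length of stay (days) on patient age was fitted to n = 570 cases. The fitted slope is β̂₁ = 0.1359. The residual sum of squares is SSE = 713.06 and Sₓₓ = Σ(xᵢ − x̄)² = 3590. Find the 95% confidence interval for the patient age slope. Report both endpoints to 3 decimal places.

MSE = SSE/(n − 2) = 713.06/568 = 1.25539.
SE(β̂₁) = √(MSE/Sₓₓ) = √(1.25539/3590) = 0.0187.
df = n − 2 = 568.
t* = t_{0.025, 568} = 1.964149.
Margin = t* × SE = 1.964149 × 0.0187 = 0.03673.
CI: 0.1359 ± 0.03673 → (0.099, 0.173).
With 95% confidence, each one-unit increase in patient age is associated with a change of between 0.099 and 0.173 days in hospital length of stay.

(0.099, 0.173)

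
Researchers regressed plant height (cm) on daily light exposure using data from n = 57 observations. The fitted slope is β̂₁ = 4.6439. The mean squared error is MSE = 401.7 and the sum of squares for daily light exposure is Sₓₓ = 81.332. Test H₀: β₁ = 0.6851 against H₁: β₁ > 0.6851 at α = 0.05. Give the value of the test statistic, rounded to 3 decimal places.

SE(β̂₁) = √(MSE/Sₓₓ) = √(401.7/81.332) = 2.22239.
t = (4.6439 − 0.6851) / 2.22239 = 1.781.
df = n − 2 = 55.
One-sided p ≈ 0.0402, which is < 0.05, so reject H₀.
There is evidence that the true slope on daily light exposure exceeds 0.6851 cm per unit.

t = 1.781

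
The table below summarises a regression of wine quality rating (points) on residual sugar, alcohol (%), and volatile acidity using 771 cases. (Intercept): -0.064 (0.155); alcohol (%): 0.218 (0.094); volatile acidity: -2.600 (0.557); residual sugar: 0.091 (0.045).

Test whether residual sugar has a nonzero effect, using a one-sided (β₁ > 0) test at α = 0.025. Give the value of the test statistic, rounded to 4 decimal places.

Read off: b = 0.091, SE = 0.045 for residual sugar.
H₀: β₁ = 0 vs H₁: β₁ > 0.
t = 0.091 / 0.045 = 2.0222.
df = n − k − 1 = 771 − 3 − 1 = 767.
One-sided p ≈ 0.0218, which is < 0.025, so reject H₀.
There is evidence that the true slope on residual sugar is positive, holding the other predictors fixed.

t = 2.0222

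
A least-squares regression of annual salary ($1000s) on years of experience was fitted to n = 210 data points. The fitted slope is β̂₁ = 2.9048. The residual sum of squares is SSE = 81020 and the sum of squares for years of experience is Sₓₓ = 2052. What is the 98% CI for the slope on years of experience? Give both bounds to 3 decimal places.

MSE = SSE/(n − 2) = 81020/208 = 389.519.
SE(β̂₁) = √(MSE/Sₓₓ) = √(389.519/2052) = 0.435688.
df = n − 2 = 208.
t* = t_{0.01, 208} = 2.344409.
Margin = t* × SE = 2.344409 × 0.435688 = 1.02143.
CI: 2.9048 ± 1.02143 → (1.883, 3.926).
With 98% confidence, each one-unit increase in years of experience is associated with a change of between 1.883 and 3.926 $1000s in annual salary.

(1.883, 3.926)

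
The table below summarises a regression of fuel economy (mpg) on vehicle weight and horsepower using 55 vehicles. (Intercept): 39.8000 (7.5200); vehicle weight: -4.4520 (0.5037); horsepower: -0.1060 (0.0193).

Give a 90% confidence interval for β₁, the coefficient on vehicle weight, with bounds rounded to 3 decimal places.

(-5.296, -3.608)

Read off: b = -4.4520, SE = 0.5037 for vehicle weight.
df = n − k − 1 = 55 − 2 − 1 = 52.
t* = t_{0.05, 52} = 1.674689.
Margin = t* × SE = 1.674689 × 0.5037 = 0.84354.
CI: -4.4520 ± 0.84354 → (-5.296, -3.608).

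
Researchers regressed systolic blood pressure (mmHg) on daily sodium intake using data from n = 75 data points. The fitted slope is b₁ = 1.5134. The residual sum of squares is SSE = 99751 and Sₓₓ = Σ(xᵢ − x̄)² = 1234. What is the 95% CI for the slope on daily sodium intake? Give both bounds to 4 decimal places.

MSE = SSE/(n − 2) = 99751/73 = 1366.45.
SE(b₁) = √(MSE/Sₓₓ) = √(1366.45/1234) = 1.0523.
df = n − 2 = 73.
t* = t_{0.025, 73} = 1.992997.
Margin = t* × SE = 1.992997 × 1.0523 = 2.097231.
CI: 1.5134 ± 2.097231 → (-0.5838, 3.6106).
With 95% confidence, each one-unit increase in daily sodium intake is associated with a change of between -0.5838 and 3.6106 mmHg in systolic blood pressure.

(-0.5838, 3.6106)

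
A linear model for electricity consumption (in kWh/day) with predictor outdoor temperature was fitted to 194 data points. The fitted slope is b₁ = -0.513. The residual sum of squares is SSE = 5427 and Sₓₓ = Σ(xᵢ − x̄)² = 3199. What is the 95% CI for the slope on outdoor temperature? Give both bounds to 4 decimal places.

(-0.6984, -0.3276)

MSE = SSE/(n − 2) = 5427/192 = 28.2656.
SE(b₁) = √(MSE/Sₓₓ) = √(28.2656/3199) = 0.0939988.
df = n − 2 = 192.
t* = t_{0.025, 192} = 1.972396.
Margin = t* × SE = 1.972396 × 0.0939988 = 0.185403.
CI: -0.513 ± 0.185403 → (-0.6984, -0.3276).
With 95% confidence, each one-unit increase in outdoor temperature is associated with a change of between -0.6984 and -0.3276 kWh/day in electricity consumption.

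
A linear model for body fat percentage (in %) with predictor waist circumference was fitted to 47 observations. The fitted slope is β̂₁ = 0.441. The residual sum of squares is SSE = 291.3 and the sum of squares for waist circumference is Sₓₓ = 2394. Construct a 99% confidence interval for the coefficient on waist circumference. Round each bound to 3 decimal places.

(0.301, 0.581)

MSE = SSE/(n − 2) = 291.3/45 = 6.47333.
SE(β̂₁) = √(MSE/Sₓₓ) = √(6.47333/2394) = 0.0519998.
df = n − 2 = 45.
t* = t_{0.005, 45} = 2.689585.
Margin = t* × SE = 2.689585 × 0.0519998 = 0.13986.
CI: 0.441 ± 0.13986 → (0.301, 0.581).
With 99% confidence, each one-unit increase in waist circumference is associated with a change of between 0.301 and 0.581 % in body fat percentage.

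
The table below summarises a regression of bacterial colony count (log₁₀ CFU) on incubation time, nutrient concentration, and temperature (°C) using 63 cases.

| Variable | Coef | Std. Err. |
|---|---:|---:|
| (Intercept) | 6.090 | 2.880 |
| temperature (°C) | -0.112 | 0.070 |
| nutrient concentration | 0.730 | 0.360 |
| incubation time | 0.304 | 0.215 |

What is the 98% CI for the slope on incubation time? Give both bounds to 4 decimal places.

Read off: b = 0.304, SE = 0.215 for incubation time.
df = n − k − 1 = 63 − 3 − 1 = 59.
t* = t_{0.01, 59} = 2.391229.
Margin = t* × SE = 2.391229 × 0.215 = 0.514114.
CI: 0.304 ± 0.514114 → (-0.2101, 0.8181).

(-0.2101, 0.8181)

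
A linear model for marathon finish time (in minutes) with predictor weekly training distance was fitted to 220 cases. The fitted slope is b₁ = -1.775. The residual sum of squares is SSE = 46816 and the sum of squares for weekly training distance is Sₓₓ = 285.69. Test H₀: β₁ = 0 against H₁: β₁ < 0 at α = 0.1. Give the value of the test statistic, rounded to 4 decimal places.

t = -2.0473

MSE = SSE/(n − 2) = 46816/218 = 214.752.
SE(b₁) = √(MSE/Sₓₓ) = √(214.752/285.69) = 0.867005.
t = -1.775 / 0.867005 = -2.0473.
df = n − 2 = 218.
One-sided p ≈ 0.0209, which is < 0.1, so reject H₀.
There is evidence that the true slope on weekly training distance is negative.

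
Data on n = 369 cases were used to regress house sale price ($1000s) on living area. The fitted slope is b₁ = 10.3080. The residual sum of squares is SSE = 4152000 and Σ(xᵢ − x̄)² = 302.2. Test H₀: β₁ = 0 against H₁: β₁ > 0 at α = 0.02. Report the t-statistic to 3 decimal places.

MSE = SSE/(n − 2) = 4152000/367 = 11313.4.
SE(b₁) = √(MSE/Sₓₓ) = √(11313.4/302.2) = 6.11855.
t = 10.3080 / 6.11855 = 1.685.
df = n − 2 = 367.
One-sided p ≈ 0.0464, which is ≥ 0.02, so fail to reject H₀.
The data do not give significant evidence that the true slope on living area is positive.

t = 1.685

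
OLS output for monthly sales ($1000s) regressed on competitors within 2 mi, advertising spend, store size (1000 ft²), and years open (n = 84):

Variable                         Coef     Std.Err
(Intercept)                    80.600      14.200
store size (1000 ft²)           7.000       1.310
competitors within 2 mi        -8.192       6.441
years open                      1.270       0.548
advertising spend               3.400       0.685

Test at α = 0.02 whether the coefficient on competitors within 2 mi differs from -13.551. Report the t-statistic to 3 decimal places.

t = 0.832

Read off: b = -8.192, SE = 6.441 for competitors within 2 mi.
H₀: β₁ = -13.551 vs H₁: β₁ ≠ -13.551.
t = (-8.192 − (-13.551)) / 6.441 = 0.832.
df = n − k − 1 = 84 − 4 − 1 = 79.
Two-sided p ≈ 0.4079, which is ≥ 0.02, so fail to reject H₀.
The data are consistent with a true slope of -13.551 $1000s per unit of competitors within 2 mi, holding the other predictors fixed.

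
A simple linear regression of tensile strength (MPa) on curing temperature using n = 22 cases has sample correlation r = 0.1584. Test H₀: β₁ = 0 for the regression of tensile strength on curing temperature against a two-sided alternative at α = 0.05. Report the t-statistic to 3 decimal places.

t = 0.717

t = r·√(n − 2)/√(1 − r²) = 0.1584·√20/√0.974909 = 0.717.
df = n − 2 = 20.
Two-sided p ≈ 0.4814, which is ≥ 0.05, so fail to reject H₀.
The data do not give significant evidence of a linear association between curing temperature and tensile strength.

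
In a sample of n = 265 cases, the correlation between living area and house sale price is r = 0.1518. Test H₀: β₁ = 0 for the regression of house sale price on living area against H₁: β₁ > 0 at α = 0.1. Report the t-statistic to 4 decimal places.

t = 2.4906

t = r·√(n − 2)/√(1 − r²) = 0.1518·√263/√0.976957 = 2.4906.
df = n − 2 = 263.
One-sided p ≈ 0.0067, which is < 0.1, so reject H₀.
There is evidence of a linear association between living area and house sale price.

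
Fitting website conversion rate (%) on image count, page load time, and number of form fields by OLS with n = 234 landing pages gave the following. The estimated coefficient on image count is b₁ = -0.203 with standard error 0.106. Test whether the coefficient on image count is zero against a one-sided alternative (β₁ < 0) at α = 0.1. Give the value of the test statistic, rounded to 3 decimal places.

H₀: β₁ = 0 vs H₁: β₁ < 0.
t = (b₁ − β₁⁰)/SE = -0.203 / 0.106 = -1.915.
df = n − k − 1 = 234 − 3 − 1 = 230.
One-sided p ≈ 0.0284, which is < 0.1, so reject H₀.
There is evidence that the true slope on image count is negative, holding the other predictors fixed.

t = -1.915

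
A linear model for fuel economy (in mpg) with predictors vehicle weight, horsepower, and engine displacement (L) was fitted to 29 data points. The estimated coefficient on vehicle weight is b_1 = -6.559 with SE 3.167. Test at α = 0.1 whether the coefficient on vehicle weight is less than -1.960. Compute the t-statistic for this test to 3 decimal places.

t = -1.452

H₀: β₁ = -1.960 vs H₁: β₁ < -1.960.
t = (b_1 − β₁⁰)/SE = (-6.559 − (-1.960)) / 3.167 = -1.452.
df = n − k − 1 = 29 − 3 − 1 = 25.
One-sided p ≈ 0.0794, which is < 0.1, so reject H₀.
There is evidence that the true slope on vehicle weight is below -1.960 mpg per unit, holding the other predictors fixed.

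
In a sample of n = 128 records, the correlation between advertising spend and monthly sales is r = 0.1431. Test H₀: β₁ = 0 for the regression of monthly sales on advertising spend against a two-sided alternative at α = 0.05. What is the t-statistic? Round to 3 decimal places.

t = r·√(n − 2)/√(1 − r²) = 0.1431·√126/√0.979522 = 1.623.
df = n − 2 = 126.
Two-sided p ≈ 0.1071, which is ≥ 0.05, so fail to reject H₀.
The data do not give significant evidence of a linear association between advertising spend and monthly sales.

t = 1.623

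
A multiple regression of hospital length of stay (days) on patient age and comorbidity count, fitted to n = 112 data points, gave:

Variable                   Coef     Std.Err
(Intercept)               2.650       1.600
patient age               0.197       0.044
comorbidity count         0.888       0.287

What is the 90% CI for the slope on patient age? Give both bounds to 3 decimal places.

Read off: b = 0.197, SE = 0.044 for patient age.
df = n − k − 1 = 112 − 2 − 1 = 109.
t* = t_{0.05, 109} = 1.658953.
Margin = t* × SE = 1.658953 × 0.044 = 0.07299.
CI: 0.197 ± 0.07299 → (0.124, 0.270).

(0.124, 0.270)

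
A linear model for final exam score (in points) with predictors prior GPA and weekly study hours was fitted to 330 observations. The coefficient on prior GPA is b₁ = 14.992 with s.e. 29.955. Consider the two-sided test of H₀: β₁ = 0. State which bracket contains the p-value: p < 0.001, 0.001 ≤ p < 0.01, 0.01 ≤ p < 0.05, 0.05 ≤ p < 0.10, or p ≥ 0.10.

t = 14.992 / 29.955 = 0.500.
df = n − k − 1 = 330 − 2 − 1 = 327.
Two-sided p = 2·P(T_{327} > |t|) ≈ 0.6171.
So p ≥ 0.10.

p ≥ 0.10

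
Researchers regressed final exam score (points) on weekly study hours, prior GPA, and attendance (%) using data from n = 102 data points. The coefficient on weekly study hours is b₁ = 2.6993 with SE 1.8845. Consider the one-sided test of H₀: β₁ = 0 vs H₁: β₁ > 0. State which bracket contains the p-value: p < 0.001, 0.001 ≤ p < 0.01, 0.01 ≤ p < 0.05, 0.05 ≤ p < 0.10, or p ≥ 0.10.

0.05 ≤ p < 0.10

t = 2.6993 / 1.8845 = 1.432.
df = n − k − 1 = 102 − 3 − 1 = 98.
One-sided p = P(T_{98} > t) ≈ 0.0776.
So 0.05 ≤ p < 0.10.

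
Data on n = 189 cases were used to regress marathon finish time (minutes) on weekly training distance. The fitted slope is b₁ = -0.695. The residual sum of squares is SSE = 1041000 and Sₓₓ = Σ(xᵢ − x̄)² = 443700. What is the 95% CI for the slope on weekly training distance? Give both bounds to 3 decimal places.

MSE = SSE/(n − 2) = 1041000/187 = 5566.84.
SE(b₁) = √(MSE/Sₓₓ) = √(5566.84/443700) = 0.112011.
df = n − 2 = 187.
t* = t_{0.025, 187} = 1.972731.
Margin = t* × SE = 1.972731 × 0.112011 = 0.22097.
CI: -0.695 ± 0.22097 → (-0.916, -0.474).
With 95% confidence, each one-unit increase in weekly training distance is associated with a change of between -0.916 and -0.474 minutes in marathon finish time.

(-0.916, -0.474)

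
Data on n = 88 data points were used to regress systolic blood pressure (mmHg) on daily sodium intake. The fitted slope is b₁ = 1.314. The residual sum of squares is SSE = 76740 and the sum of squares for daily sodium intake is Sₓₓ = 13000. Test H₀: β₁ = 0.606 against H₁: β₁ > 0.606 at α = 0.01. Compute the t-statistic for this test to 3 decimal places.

MSE = SSE/(n − 2) = 76740/86 = 892.326.
SE(b₁) = √(MSE/Sₓₓ) = √(892.326/13000) = 0.261993.
t = (1.314 − 0.606) / 0.261993 = 2.702.
df = n − 2 = 86.
One-sided p ≈ 0.0041, which is < 0.01, so reject H₀.
There is evidence that the true slope on daily sodium intake exceeds 0.606 mmHg per unit.

t = 2.702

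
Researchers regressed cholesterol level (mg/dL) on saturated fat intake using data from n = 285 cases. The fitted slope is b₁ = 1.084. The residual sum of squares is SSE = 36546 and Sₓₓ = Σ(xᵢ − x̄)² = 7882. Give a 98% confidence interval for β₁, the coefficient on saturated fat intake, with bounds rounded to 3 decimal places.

MSE = SSE/(n − 2) = 36546/283 = 129.138.
SE(b₁) = √(MSE/Sₓₓ) = √(129.138/7882) = 0.128.
df = n − 2 = 283.
t* = t_{0.01, 283} = 2.339597.
Margin = t* × SE = 2.339597 × 0.128 = 0.29947.
CI: 1.084 ± 0.29947 → (0.785, 1.383).
With 98% confidence, each one-unit increase in saturated fat intake is associated with a change of between 0.785 and 1.383 mg/dL in cholesterol level.

(0.785, 1.383)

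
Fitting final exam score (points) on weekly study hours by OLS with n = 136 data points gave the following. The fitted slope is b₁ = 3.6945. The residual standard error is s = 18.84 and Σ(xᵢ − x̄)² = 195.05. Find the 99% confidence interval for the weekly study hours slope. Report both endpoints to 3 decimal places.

(0.170, 7.219)

SE(b₁) = s/√Sₓₓ = 18.84/√195.05 = 1.34899.
df = n − 2 = 134.
t* = t_{0.005, 134} = 2.613017.
Margin = t* × SE = 2.613017 × 1.34899 = 3.52493.
CI: 3.6945 ± 3.52493 → (0.170, 7.219).
With 99% confidence, each one-unit increase in weekly study hours is associated with a change of between 0.170 and 7.219 points in final exam score.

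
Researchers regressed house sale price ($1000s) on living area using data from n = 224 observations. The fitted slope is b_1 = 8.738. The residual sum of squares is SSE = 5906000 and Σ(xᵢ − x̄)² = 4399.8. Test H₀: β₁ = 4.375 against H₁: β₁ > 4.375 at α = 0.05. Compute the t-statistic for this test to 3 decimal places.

MSE = SSE/(n − 2) = 5906000/222 = 26603.6.
SE(b_1) = √(MSE/Sₓₓ) = √(26603.6/4399.8) = 2.45897.
t = (8.738 − 4.375) / 2.45897 = 1.774.
df = n − 2 = 222.
One-sided p ≈ 0.0387, which is < 0.05, so reject H₀.
There is evidence that the true slope on living area exceeds 4.375 $1000s per unit.

t = 1.774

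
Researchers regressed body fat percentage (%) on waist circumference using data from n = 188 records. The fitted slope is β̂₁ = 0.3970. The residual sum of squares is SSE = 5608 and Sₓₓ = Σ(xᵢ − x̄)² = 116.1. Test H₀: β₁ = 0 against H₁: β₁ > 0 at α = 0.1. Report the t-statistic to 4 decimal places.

t = 0.7790

MSE = SSE/(n − 2) = 5608/186 = 30.1505.
SE(β̂₁) = √(MSE/Sₓₓ) = √(30.1505/116.1) = 0.509602.
t = 0.3970 / 0.509602 = 0.7790.
df = n − 2 = 186.
One-sided p ≈ 0.2185, which is ≥ 0.1, so fail to reject H₀.
The data do not give significant evidence that the true slope on waist circumference is positive.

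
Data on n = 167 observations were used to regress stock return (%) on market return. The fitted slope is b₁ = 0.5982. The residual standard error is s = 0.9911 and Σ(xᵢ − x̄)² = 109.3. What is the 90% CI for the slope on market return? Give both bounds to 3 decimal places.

SE(b₁) = s/√Sₓₓ = 0.9911/√109.3 = 0.0947998.
df = n − 2 = 165.
t* = t_{0.05, 165} = 1.654141.
Margin = t* × SE = 1.654141 × 0.0947998 = 0.15681.
CI: 0.5982 ± 0.15681 → (0.441, 0.755).
With 90% confidence, each one-unit increase in market return is associated with a change of between 0.441 and 0.755 % in stock return.

(0.441, 0.755)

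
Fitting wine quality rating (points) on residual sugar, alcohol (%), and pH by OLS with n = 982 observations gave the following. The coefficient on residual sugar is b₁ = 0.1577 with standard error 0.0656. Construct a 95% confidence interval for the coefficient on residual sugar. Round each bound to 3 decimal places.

df = n − k − 1 = 982 − 3 − 1 = 978.
t* = t_{0.025, 978} = 1.962393.
Margin = t* × SE = 1.962393 × 0.0656 = 0.12873.
CI: 0.1577 ± 0.12873 → (0.029, 0.286).
With 95% confidence, each one-unit increase in residual sugar is associated with a change of between 0.029 and 0.286 points in wine quality rating, holding the other predictors fixed.

(0.029, 0.286)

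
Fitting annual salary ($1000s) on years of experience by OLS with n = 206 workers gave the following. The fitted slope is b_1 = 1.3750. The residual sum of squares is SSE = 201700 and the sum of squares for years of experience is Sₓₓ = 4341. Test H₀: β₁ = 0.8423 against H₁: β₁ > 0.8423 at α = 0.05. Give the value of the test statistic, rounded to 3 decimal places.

t = 1.116

MSE = SSE/(n − 2) = 201700/204 = 988.725.
SE(b_1) = √(MSE/Sₓₓ) = √(988.725/4341) = 0.477247.
t = (1.3750 − 0.8423) / 0.477247 = 1.116.
df = n − 2 = 204.
One-sided p ≈ 0.1328, which is ≥ 0.05, so fail to reject H₀.
The data do not give significant evidence that the true slope on years of experience exceeds 0.8423 $1000s per unit.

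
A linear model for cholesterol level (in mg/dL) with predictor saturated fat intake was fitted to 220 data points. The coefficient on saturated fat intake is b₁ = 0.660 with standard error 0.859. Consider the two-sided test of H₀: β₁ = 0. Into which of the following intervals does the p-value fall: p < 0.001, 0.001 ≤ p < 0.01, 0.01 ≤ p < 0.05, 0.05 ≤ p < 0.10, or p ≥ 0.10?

p ≥ 0.10

t = 0.660 / 0.859 = 0.768.
df = n − 2 = 220 − 2 = 218.
Two-sided p = 2·P(T_{218} > |t|) ≈ 0.4431.
So p ≥ 0.10.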